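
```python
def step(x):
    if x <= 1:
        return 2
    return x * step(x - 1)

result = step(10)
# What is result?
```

step(10) = 10 * 9 * 8 * 7 * 6 * 5 * 4 * 3 * 2 * 2 = 7257600

Answer: 7257600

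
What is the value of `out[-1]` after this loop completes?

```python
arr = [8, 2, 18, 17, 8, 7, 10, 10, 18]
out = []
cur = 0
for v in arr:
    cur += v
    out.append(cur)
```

Cumulative sum ends at 98
`out` takes the values: [] → [8] → [8, 10] → [8, 10, 28] → [8, 10, 28, 45] → [8, 10, 28, 45, 53] → [8, 10, 28, 45, 53, 60] → [8, 10, 28, 45, 53, 60, 70] → [8, 10, 28, 45, 53, 60, 70, 80] → [8, 10, 28, 45, 53, 60, 70, 80, 98]
So `out[-1]` = 98

Answer: 98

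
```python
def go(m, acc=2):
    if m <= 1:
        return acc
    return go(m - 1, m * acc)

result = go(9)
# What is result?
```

Accumulator trace (n, acc): (9, 2) -> (8, 18) -> (7, 144) -> (6, 1008) -> (5, 6048) -> (4, 30240) -> (3, 120960) -> (2, 362880) -> (1, 725760) -> return 725760

Answer: 725760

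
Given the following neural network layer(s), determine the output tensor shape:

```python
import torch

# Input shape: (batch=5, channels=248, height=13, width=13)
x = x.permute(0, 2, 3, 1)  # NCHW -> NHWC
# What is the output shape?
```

Input: (5, 248, 13, 13) -> Output: (5, 13, 13, 248)

Answer: (5, 13, 13, 248)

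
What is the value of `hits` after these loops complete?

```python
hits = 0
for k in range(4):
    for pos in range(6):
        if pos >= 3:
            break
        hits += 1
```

Inner breaks at 3, outer runs 4 times
`hits` takes the values: 0 → 1 → 2 → 3 → 4 → 5 → 6 → 7 → 8 → 9 → 10 → 11 → 12

Answer: 12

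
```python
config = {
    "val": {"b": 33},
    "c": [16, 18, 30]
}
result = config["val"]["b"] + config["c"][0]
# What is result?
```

Trace:
`config = { ...` → config = {'val': {'b': 33}, 'c': [16, 18, 30]}
`result = config["val"]["b"] + config["c"][0]` → result = 49
So result = 49

Answer: 49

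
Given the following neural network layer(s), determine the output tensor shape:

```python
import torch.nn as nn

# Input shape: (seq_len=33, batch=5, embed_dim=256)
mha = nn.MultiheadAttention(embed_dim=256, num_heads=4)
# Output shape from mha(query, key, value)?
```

Input: (33, 5, 256) -> Output: (33, 5, 256)

Answer: (33, 5, 256)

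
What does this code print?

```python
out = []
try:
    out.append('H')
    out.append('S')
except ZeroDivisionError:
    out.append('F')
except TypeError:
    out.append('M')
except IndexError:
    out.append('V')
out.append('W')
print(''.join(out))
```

Execution trace: 'H' (try body) → 'S' (try body, no exception) → 'W' (after the try/except). Output: HSW

Answer: HSW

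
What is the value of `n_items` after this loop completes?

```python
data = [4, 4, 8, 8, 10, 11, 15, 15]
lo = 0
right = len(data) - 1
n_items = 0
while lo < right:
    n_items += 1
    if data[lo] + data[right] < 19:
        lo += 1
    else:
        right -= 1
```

Steps to find pair summing to 19
`n_items` takes the values: 0 → 1 → 2 → 3 → 4 → 5 → 6 → 7

Answer: 7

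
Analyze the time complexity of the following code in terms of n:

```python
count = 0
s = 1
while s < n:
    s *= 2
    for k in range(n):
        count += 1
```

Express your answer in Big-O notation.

Each loop level contributes: log n × n. Multiplying the contributions gives O(n log n).

Answer: O(n log n)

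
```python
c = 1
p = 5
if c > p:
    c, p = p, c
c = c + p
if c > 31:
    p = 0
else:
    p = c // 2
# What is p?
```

Trace:
`c = 1` → c = 1
`p = 5` → p = 5
`if c > p: ...` → c > p is False → no variable changes
`c = c + p` → c = 6
`if c > 31: ...` → c > 31 is False, take else branch → p = 3
So p = 3

Answer: 3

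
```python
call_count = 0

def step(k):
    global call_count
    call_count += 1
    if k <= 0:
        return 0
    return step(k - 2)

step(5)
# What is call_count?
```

Linear recursion stepping by 2: 4 calls from k=5 down to ≤0.

Answer: 4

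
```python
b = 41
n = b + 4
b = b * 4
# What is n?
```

Trace:
`b = 41` → b = 41
`n = b + 4` → n = 45
`b = b * 4` → b = 164
So n = 45

Answer: 45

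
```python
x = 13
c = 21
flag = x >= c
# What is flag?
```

Trace:
`x = 13` → x = 13
`c = 21` → c = 21
`flag = x >= c` → flag = False
So flag = False

Answer: False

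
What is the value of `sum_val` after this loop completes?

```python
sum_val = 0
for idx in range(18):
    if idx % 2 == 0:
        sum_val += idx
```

Sum of even numbers 0 to 17
`sum_val` takes the values: 0 → 2 → 6 → 12 → 20 → 30 → 42 → 56 → 72

Answer: 72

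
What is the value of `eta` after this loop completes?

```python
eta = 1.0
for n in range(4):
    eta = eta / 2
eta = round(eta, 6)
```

Halving LR 4 times: 1 / 2^4
`eta` takes the values: 1.0 → 0.5 → 0.25 → 0.125 → 0.0625

Answer: 0.0625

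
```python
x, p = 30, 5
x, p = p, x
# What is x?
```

Trace:
`x, p = 30, 5` → x = 30; p = 5
`x, p = p, x` → x = 5; p = 30
So x = 5

Answer: 5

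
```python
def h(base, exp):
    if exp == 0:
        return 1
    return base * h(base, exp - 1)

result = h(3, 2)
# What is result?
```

h(3, 2) = 3 * 3 = 9

Answer: 9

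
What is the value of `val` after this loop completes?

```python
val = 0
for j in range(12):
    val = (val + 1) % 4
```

Increment mod 4, 12 times = 0
`val` takes the values: 0 → 1 → 2 → 3 → 0 → 1 → 2 → 3 → 0 → 1 → 2 → 3 → 0

Answer: 0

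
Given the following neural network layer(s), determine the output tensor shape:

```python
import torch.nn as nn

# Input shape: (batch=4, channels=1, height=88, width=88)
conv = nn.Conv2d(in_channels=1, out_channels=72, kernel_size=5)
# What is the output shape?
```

Input: (4, 1, 88, 88) -> Output: (4, 72, 84, 84)

Answer: (4, 72, 84, 84)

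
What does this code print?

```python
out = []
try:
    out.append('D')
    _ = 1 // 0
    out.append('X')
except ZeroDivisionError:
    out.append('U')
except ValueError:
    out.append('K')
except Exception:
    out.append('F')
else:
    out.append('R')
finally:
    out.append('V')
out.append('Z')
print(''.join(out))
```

Execution trace: 'D' (try body) → 'U' (except ZeroDivisionError) → 'V' (finally) → 'Z' (after the try/except). Output: DUVZ

Answer: DUVZ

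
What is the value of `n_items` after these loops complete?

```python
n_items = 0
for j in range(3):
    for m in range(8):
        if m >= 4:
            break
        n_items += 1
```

Inner breaks at 4, outer runs 3 times
`n_items` takes the values: 0 → 1 → 2 → 3 → 4 → 5 → 6 → 7 → 8 → 9 → 10 → 11 → 12

Answer: 12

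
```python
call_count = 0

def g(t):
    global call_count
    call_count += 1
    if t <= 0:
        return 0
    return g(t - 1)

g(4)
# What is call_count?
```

Linear recursion stepping by 1: 5 calls from t=4 down to ≤0.

Answer: 5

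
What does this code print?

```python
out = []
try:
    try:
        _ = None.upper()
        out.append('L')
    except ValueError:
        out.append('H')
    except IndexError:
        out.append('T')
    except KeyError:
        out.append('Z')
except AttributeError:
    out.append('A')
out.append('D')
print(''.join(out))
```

Execution trace: 'A' (outer except AttributeError) → 'D' (after the try/except). Output: AD

Answer: AD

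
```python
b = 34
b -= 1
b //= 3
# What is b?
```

Trace:
`b = 34` → b = 34
`b -= 1` → b = 33
`b //= 3` → b = 11
So b = 11

Answer: 11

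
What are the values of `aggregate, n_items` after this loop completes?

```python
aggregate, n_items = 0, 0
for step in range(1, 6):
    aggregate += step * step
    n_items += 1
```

Sum of squares and count
`aggregate, n_items` takes the values: (0, 0) → (1, 0) → (1, 1) → (5, 1) → (5, 2) → (14, 2) → (14, 3) → (30, 3) → (30, 4) → (55, 4) → (55, 5)

Answer: 55, 5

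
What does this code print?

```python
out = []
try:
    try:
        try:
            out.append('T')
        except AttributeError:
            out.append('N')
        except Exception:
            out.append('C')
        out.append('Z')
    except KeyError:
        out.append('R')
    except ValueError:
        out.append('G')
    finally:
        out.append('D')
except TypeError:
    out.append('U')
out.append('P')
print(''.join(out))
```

Execution trace: 'T' (inner try body, no exception) → 'Z' (try body, no exception) → 'D' (finally) → 'P' (after the try/except). Output: TZDP

Answer: TZDP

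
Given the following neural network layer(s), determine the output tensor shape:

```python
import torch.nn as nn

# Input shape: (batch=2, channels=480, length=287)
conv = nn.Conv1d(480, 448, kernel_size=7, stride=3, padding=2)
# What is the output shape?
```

Input: (2, 480, 287) -> Output: (2, 448, 95)

Answer: (2, 448, 95)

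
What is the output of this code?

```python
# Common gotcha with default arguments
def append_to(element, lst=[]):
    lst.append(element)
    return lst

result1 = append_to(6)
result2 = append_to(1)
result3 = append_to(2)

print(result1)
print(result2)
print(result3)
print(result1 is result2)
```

Key concept: mutable default argument gotcha.
Step by step:
`result1 = append_to(6)` → result1 = [6]
`result2 = append_to(1)` → result1 = [6, 1] (same object as result2); result2 = [6, 1] (same object as result1)
`result3 = append_to(2)` → result1 = [6, 1, 2] (same object as result2, result3); result2 = [6, 1, 2] (same object as result1, result3); result3 = [6, 1, 2] (same object as result1, result2)
`print(result1)` → prints [6, 1, 2]
`print(result2)` → prints [6, 1, 2]
`print(result3)` → prints [6, 1, 2]
`print(result1 is result2)` → prints True

Answer:
[6, 1, 2]
[6, 1, 2]
[6, 1, 2]
True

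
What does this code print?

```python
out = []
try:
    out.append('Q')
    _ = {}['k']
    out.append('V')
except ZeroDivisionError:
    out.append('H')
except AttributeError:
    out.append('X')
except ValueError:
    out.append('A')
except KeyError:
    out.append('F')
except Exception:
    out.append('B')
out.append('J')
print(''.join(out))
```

Execution trace: 'Q' (try body) → 'F' (except KeyError) → 'J' (after the try/except). Output: QFJ

Answer: QFJ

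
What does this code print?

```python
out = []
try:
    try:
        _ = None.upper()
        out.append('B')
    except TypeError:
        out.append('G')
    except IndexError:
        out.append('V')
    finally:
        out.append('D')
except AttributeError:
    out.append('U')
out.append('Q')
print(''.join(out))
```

Execution trace: 'D' (finally) → 'U' (outer except AttributeError) → 'Q' (after the try/except). Output: DUQ

Answer: DUQ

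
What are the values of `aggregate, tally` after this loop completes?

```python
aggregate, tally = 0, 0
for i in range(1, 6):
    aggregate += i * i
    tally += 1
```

Sum of squares and count
`aggregate, tally` takes the values: (0, 0) → (1, 0) → (1, 1) → (5, 1) → (5, 2) → (14, 2) → (14, 3) → (30, 3) → (30, 4) → (55, 4) → (55, 5)

Answer: 55, 5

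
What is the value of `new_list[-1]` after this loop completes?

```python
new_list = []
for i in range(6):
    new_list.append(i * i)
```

Last element of squares 0 to 5
`new_list` takes the values: [] → [0] → [0, 1] → [0, 1, 4] → [0, 1, 4, 9] → [0, 1, 4, 9, 16] → [0, 1, 4, 9, 16, 25]
So `new_list[-1]` = 25

Answer: 25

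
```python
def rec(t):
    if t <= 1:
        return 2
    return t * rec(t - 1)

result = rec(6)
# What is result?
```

rec(6) = 6 * 5 * 4 * 3 * 2 * 2 = 1440

Answer: 1440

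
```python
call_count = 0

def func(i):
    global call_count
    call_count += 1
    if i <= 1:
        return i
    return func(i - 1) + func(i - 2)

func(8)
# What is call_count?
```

Calls(i) = 1 + Calls(i-1) + Calls(i-2); Calls(0)=Calls(1)=1. For i=8 this gives 67.

Answer: 67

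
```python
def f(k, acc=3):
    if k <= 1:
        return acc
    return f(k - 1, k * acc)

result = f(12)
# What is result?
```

Accumulator trace (n, acc): (12, 3) -> (11, 36) -> (10, 396) -> (9, 3960) -> (8, 35640) -> (7, 285120) -> (6, 1995840) -> (5, 11975040) -> (4, 59875200) -> (3, 239500800) -> (2, 718502400) -> (1, 1437004800) -> return 1437004800

Answer: 1437004800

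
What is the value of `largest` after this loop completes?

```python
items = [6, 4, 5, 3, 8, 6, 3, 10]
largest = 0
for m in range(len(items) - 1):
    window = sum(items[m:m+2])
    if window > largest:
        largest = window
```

Max sum of 2-element window in [6, 4, 5, 3, 8, 6, 3, 10]
`largest` takes the values: 0 → 10 → 11 → 14

Answer: 14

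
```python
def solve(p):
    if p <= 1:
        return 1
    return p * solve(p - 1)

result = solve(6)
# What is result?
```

solve(6) = 6 * 5 * 4 * 3 * 2 * 1 = 720

Answer: 720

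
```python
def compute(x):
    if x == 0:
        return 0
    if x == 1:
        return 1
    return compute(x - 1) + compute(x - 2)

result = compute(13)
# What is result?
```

Build up from base cases: compute(0)=0, compute(1)=1, compute(2)=1, compute(3)=2, compute(4)=3, compute(5)=5, compute(6)=8, ..., compute(13)=233

Answer: 233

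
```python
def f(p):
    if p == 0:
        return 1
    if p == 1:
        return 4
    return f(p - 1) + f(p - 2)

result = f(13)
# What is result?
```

Build up from base cases: f(0)=1, f(1)=4, f(2)=5, f(3)=9, f(4)=14, f(5)=23, f(6)=37, ..., f(13)=1076

Answer: 1076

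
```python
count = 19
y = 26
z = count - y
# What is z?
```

Trace:
`count = 19` → count = 19
`y = 26` → y = 26
`z = count - y` → z = -7
So z = -7

Answer: -7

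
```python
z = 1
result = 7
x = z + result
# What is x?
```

Trace:
`z = 1` → z = 1
`result = 7` → result = 7
`x = z + result` → x = 8
So x = 8

Answer: 8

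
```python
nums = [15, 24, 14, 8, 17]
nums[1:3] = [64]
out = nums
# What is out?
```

Trace:
`nums = [15, 24, 14, 8, 17]` → nums = [15, 24, 14, 8, 17]
`nums[1:3] = [64]` → nums = [15, 64, 8, 17]
`out = nums` → out = [15, 64, 8, 17]
So out = [15, 64, 8, 17]

Answer: [15, 64, 8, 17]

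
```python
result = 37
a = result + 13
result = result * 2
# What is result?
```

Trace:
`result = 37` → result = 37
`a = result + 13` → a = 50
`result = result * 2` → result = 74
So result = 74

Answer: 74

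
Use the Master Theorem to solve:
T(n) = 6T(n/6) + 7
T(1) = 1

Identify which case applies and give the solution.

a=6, b=6, f(n)=7. log_6(6) = 1. Since c=0 < 1, Case 1 applies: T(n) = Θ(n^log_b(a)) = O(n).

Answer: O(n) - Case 1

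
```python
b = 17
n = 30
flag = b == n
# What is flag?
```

Trace:
`b = 17` → b = 17
`n = 30` → n = 30
`flag = b == n` → flag = False
So flag = False

Answer: False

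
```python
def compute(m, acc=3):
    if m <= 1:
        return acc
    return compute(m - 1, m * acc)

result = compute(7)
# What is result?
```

Accumulator trace (n, acc): (7, 3) -> (6, 21) -> (5, 126) -> (4, 630) -> (3, 2520) -> (2, 7560) -> (1, 15120) -> return 15120

Answer: 15120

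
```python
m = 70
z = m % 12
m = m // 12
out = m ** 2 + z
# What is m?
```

Trace:
`m = 70` → m = 70
`z = m % 12` → z = 10
`m = m // 12` → m = 5
`out = m ** 2 + z` → out = 35
So m = 5

Answer: 5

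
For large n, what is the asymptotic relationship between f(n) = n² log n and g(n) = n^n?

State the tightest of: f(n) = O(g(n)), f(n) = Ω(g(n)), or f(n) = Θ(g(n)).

n² log n vs n^n: f(n) = O(g(n)) but not Ω(g(n)) — n^n grows strictly faster than n² log n.

Answer: f(n) = O(g(n)) but not Ω(g(n)) — n^n grows strictly faster than n² log n.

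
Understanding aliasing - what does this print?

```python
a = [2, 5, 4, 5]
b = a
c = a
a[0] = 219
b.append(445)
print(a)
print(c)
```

Key concept: multiple aliases.
Step by step:
`a = [2, 5, 4, 5]` → a = [2, 5, 4, 5]
`b = a` → b = [2, 5, 4, 5] (same object as a)
`c = a` → c = [2, 5, 4, 5] (same object as a, b)
`a[0] = 219` → a = [219, 5, 4, 5] (same object as b, c); b = [219, 5, 4, 5] (same object as a, c); c = [219, 5, 4, 5] (same object as a, b)
`b.append(445)` → a = [219, 5, 4, 5, 445] (same object as b, c); b = [219, 5, 4, 5, 445] (same object as a, c); c = [219, 5, 4, 5, 445] (same object as a, b)
`print(a)` → prints [219, 5, 4, 5, 445]
`print(c)` → prints [219, 5, 4, 5, 445]

Answer:
[219, 5, 4, 5, 445]
[219, 5, 4, 5, 445]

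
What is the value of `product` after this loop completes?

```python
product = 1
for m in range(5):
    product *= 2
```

2^5 = 32
`product` takes the values: 1 → 2 → 4 → 8 → 16 → 32

Answer: 32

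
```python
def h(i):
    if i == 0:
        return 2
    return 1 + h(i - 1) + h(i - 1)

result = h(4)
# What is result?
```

h(i) = 1 + 2·h(i-1), h(0)=2. Closed form: (2+1)·2^4 - 1 = 47.

Answer: 47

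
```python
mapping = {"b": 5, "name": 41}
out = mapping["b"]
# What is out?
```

Trace:
`mapping = {"b": 5, "name": 41}` → mapping = {'b': 5, 'name': 41}
`out = mapping["b"]` → out = 5
So out = 5

Answer: 5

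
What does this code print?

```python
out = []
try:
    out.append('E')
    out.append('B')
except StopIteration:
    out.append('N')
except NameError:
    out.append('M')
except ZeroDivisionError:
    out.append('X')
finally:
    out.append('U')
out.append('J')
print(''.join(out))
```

Execution trace: 'E' (try body) → 'B' (try body, no exception) → 'U' (finally) → 'J' (after the try/except). Output: EBUJ

Answer: EBUJ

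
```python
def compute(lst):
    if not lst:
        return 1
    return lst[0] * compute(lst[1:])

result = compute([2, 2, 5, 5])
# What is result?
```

Product over [2, 2, 5, 5] = 2 * 2 * 5 * 5 = 100

Answer: 100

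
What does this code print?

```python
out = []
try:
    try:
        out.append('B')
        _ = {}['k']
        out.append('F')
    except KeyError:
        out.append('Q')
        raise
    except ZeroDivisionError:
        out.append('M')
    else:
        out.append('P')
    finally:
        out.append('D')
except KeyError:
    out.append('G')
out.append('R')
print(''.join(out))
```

Execution trace: 'B' (inner try body) → 'Q' (inner except KeyError) → 'D' (inner finally) → 'G' (outer except KeyError) → 'R' (after the try/except). Output: BQDGR

Answer: BQDGR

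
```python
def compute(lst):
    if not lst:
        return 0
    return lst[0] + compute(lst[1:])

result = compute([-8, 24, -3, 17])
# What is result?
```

(-8) + 24 + (-3) + 17 + 0 = 30

Answer: 30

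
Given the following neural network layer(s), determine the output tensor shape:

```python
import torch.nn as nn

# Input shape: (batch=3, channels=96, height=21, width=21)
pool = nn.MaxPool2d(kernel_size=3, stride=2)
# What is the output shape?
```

Input: (3, 96, 21, 21) -> Output: (3, 96, 10, 10)

Answer: (3, 96, 10, 10)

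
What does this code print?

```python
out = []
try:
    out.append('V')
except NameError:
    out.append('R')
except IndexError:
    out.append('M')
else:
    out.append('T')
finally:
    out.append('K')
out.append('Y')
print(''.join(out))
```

Execution trace: 'V' (try body, no exception) → 'T' (else) → 'K' (finally) → 'Y' (after the try/except). Output: VTKY

Answer: VTKY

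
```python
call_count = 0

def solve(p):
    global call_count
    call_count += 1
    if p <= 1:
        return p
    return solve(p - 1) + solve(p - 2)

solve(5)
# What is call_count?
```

Calls(p) = 1 + Calls(p-1) + Calls(p-2); Calls(0)=Calls(1)=1. For p=5 this gives 15.

Answer: 15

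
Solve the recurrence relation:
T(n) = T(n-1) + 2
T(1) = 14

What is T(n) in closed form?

Unrolling: T(n) = T(1) + 2·(n-1) = 14 + 2(n-1) = 2n + 12.

Answer: T(n) = 2n + 12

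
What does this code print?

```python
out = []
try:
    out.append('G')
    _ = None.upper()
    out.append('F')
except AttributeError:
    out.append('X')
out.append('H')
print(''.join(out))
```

Execution trace: 'G' (try body) → 'X' (except AttributeError) → 'H' (after the try/except). Output: GXH

Answer: GXH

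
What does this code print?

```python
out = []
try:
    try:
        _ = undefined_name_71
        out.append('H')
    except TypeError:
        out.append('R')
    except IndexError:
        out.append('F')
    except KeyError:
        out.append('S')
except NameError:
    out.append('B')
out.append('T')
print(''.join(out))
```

Execution trace: 'B' (outer except NameError) → 'T' (after the try/except). Output: BT

Answer: BT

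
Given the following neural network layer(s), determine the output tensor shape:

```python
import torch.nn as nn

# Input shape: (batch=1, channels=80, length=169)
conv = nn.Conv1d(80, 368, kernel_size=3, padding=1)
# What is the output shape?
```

Input: (1, 80, 169) -> Output: (1, 368, 169)

Answer: (1, 368, 169)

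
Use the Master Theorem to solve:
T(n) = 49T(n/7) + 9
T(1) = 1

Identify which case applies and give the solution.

a=49, b=7, f(n)=9. log_7(49) = 2. Since c=0 < 2, Case 1 applies: T(n) = Θ(n^log_b(a)) = O(n^2).

Answer: O(n^2) - Case 1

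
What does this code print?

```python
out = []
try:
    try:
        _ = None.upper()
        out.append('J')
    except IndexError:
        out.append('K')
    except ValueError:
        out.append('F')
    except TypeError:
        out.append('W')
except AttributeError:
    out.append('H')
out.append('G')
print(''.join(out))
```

Execution trace: 'H' (outer except AttributeError) → 'G' (after the try/except). Output: HG

Answer: HG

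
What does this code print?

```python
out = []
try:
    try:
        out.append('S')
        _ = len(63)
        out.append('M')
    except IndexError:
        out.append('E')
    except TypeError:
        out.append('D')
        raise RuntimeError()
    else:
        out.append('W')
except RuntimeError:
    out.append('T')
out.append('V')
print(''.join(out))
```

Execution trace: 'S' (inner try body) → 'D' (inner except TypeError) → 'T' (outer except RuntimeError) → 'V' (after the try/except). Output: SDTV

Answer: SDTV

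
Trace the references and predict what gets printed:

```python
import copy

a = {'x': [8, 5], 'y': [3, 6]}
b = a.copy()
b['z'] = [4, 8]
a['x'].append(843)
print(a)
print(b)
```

Key concept: shallow copy of dict with mutable values.
Step by step:
`a = {'x': [8, 5], 'y': [3, 6]}` → a = {'x': [8, 5], 'y': [3, 6]}
`b = a.copy()` → b = {'x': [8, 5], 'y': [3, 6]}
`b['z'] = [4, 8]` → b = {'x': [8, 5], 'y': [3, 6], 'z': [4, 8]}
`a['x'].append(843)` → a = {'x': [8, 5, 843], 'y': [3, 6]}; b = {'x': [8, 5, 843], 'y': [3, 6], 'z': [4, 8]}
`print(a)` → prints {'x': [8, 5, 843], 'y': [3, 6]}
`print(b)` → prints {'x': [8, 5, 843], 'y': [3, 6], 'z': [4, 8]}

Answer:
{'x': [8, 5, 843], 'y': [3, 6]}
{'x': [8, 5, 843], 'y': [3, 6], 'z': [4, 8]}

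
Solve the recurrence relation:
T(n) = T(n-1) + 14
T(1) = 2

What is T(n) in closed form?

Unrolling: T(n) = T(1) + 14·(n-1) = 2 + 14(n-1) = 14n - 12.

Answer: T(n) = 14n - 12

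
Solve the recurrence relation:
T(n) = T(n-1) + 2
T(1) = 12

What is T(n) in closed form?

Unrolling: T(n) = T(1) + 2·(n-1) = 12 + 2(n-1) = 2n + 10.

Answer: T(n) = 2n + 10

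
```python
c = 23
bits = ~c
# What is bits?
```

Trace:
`c = 23` → c = 23
`bits = ~c` → bits = -24
So bits = -24

Answer: -24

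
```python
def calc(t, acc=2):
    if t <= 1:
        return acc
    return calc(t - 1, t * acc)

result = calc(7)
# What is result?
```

Accumulator trace (n, acc): (7, 2) -> (6, 14) -> (5, 84) -> (4, 420) -> (3, 1680) -> (2, 5040) -> (1, 10080) -> return 10080

Answer: 10080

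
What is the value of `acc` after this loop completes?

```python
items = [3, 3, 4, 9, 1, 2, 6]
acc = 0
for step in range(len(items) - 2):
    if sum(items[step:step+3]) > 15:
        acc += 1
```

Count windows with sum > 15
`acc` takes the values: 0 → 1

Answer: 1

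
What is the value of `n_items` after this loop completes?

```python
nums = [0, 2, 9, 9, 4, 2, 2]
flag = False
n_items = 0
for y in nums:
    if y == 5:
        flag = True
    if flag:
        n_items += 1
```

Count elements after first 5 in [0, 2, 9, 9, 4, 2, 2]
`n_items` takes the values: 0

Answer: 0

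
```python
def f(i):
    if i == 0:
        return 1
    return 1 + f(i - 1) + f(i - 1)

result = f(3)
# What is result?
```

f(i) = 1 + 2·f(i-1), f(0)=1. Closed form: (1+1)·2^3 - 1 = 15.

Answer: 15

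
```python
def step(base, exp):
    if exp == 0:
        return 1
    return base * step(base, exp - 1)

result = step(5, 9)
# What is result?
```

step(5, 9) = 5 * 5 * 5 * 5 * 5 * 5 * 5 * 5 * 5 = 1953125

Answer: 1953125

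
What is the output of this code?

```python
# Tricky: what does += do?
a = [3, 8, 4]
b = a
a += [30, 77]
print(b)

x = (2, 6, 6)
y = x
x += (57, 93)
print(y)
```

Key concept: += behavior differs for mutable vs immutable.
Step by step:
`a = [3, 8, 4]` → a = [3, 8, 4]
`b = a` → b = [3, 8, 4] (same object as a)
`a += [30, 77]` → a = [3, 8, 4, 30, 77] (same object as b); b = [3, 8, 4, 30, 77] (same object as a)
`print(b)` → prints [3, 8, 4, 30, 77]
`x = (2, 6, 6)` → x = (2, 6, 6)
`y = x` → y = (2, 6, 6)
`x += (57, 93)` → x = (2, 6, 6, 57, 93)
`print(y)` → prints (2, 6, 6)

Answer:
[3, 8, 4, 30, 77]
(2, 6, 6)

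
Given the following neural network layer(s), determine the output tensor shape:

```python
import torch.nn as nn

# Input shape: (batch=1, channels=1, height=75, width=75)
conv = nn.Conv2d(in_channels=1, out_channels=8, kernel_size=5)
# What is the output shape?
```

Input: (1, 1, 75, 75) -> Output: (1, 8, 71, 71)

Answer: (1, 8, 71, 71)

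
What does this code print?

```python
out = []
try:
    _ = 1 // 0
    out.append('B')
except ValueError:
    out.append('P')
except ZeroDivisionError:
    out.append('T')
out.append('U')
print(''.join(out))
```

Execution trace: 'T' (except ZeroDivisionError) → 'U' (after the try/except). Output: TU

Answer: TU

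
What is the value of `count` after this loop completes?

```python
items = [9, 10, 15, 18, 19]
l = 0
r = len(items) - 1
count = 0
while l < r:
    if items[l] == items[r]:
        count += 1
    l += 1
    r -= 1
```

Count matching pairs from ends
`count` takes the values: 0

Answer: 0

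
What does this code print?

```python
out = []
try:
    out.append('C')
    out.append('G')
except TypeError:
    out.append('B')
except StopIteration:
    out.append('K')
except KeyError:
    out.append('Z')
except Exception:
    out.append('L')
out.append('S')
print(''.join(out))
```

Execution trace: 'C' (try body) → 'G' (try body, no exception) → 'S' (after the try/except). Output: CGS

Answer: CGS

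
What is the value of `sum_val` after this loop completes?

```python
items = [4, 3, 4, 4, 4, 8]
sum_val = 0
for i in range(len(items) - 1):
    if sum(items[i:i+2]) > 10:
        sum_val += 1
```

Count windows with sum > 10
`sum_val` takes the values: 0 → 1

Answer: 1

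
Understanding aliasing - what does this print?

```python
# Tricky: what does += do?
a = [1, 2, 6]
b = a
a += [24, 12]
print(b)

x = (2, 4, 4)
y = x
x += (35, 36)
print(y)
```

Key concept: += behavior differs for mutable vs immutable.
Step by step:
`a = [1, 2, 6]` → a = [1, 2, 6]
`b = a` → b = [1, 2, 6] (same object as a)
`a += [24, 12]` → a = [1, 2, 6, 24, 12] (same object as b); b = [1, 2, 6, 24, 12] (same object as a)
`print(b)` → prints [1, 2, 6, 24, 12]
`x = (2, 4, 4)` → x = (2, 4, 4)
`y = x` → y = (2, 4, 4)
`x += (35, 36)` → x = (2, 4, 4, 35, 36)
`print(y)` → prints (2, 4, 4)

Answer:
[1, 2, 6, 24, 12]
(2, 4, 4)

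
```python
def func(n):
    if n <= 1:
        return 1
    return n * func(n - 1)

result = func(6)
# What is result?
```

func(6) = 6 * 5 * 4 * 3 * 2 * 1 = 720

Answer: 720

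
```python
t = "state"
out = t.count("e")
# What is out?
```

Trace:
`t = "state"` → t = 'state'
`out = t.count("e")` → out = 1
So out = 1

Answer: 1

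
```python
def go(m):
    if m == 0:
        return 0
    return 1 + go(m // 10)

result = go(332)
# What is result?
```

Count of digits of 332: 3

Answer: 3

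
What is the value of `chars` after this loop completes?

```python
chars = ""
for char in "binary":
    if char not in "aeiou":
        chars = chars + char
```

Remove vowels from 'binary'
`chars` takes the values: "" → "b" → "bn" → "bnr" → "bnry"

Answer: "bnry"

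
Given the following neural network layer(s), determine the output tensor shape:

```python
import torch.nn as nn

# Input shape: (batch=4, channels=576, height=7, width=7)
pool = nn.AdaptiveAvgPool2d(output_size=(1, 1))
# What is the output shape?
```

Input: (4, 576, 7, 7) -> Output: (4, 576, 1, 1)

Answer: (4, 576, 1, 1)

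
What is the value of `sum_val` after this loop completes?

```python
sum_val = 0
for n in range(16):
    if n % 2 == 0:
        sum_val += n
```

Sum of even numbers 0 to 15
`sum_val` takes the values: 0 → 2 → 6 → 12 → 20 → 30 → 42 → 56

Answer: 56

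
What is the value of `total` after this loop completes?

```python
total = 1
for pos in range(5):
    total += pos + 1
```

Start at 1, add 1 to 5 = 16
`total` takes the values: 1 → 2 → 4 → 7 → 11 → 16

Answer: 16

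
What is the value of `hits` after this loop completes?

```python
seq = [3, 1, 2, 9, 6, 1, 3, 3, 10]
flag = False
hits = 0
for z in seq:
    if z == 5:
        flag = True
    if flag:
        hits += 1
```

Count elements after first 5 in [3, 1, 2, 9, 6, 1, 3, 3, 10]
`hits` takes the values: 0

Answer: 0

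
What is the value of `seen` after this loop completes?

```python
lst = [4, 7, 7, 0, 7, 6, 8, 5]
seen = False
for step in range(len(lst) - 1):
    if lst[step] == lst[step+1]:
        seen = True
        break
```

Check consecutive duplicates in [4, 7, 7, 0, 7, 6, 8, 5]
`seen` takes the values: False → True

Answer: True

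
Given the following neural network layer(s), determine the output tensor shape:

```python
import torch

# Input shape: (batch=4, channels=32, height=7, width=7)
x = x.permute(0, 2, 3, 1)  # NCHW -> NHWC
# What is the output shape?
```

Input: (4, 32, 7, 7) -> Output: (4, 7, 7, 32)

Answer: (4, 7, 7, 32)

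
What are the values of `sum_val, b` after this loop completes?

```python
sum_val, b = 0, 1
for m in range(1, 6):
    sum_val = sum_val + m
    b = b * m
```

Sum and factorial of 1 to 5
`sum_val, b` takes the values: (0, 1) → (1, 1) → (3, 1) → (3, 2) → (6, 2) → (6, 6) → (10, 6) → (10, 24) → (15, 24) → (15, 120)

Answer: 15, 120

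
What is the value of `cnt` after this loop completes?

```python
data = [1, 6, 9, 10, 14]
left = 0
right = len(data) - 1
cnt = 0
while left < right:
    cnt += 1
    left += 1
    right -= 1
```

Iterations until pointers meet (list length 5)
`cnt` takes the values: 0 → 1 → 2

Answer: 2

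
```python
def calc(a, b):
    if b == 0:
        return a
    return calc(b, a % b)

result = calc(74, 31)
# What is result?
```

calc(74, 31) -> calc(31, 12) -> calc(12, 7) -> calc(7, 5) -> calc(5, 2) -> calc(2, 1) -> calc(1, 0) -> 1

Answer: 1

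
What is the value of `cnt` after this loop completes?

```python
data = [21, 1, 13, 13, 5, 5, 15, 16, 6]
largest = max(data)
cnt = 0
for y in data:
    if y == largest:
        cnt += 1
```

Count of max value 21 in [21, 1, 13, 13, 5, 5, 15, 16, 6]
`cnt` takes the values: 0 → 1

Answer: 1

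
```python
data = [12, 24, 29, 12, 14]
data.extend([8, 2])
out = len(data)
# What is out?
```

Trace:
`data = [12, 24, 29, 12, 14]` → data = [12, 24, 29, 12, 14]
`data.extend([8, 2])` → data = [12, 24, 29, 12, 14, 8, 2]
`out = len(data)` → out = 7
So out = 7

Answer: 7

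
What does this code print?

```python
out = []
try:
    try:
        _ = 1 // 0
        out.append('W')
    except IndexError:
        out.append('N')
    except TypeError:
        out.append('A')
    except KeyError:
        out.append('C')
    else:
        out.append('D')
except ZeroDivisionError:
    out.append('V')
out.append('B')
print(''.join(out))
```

Execution trace: 'V' (outer except ZeroDivisionError) → 'B' (after the try/except). Output: VB

Answer: VB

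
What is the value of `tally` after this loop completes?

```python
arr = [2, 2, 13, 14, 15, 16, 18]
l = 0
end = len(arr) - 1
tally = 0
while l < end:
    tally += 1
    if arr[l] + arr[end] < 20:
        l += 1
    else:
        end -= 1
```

Steps to find pair summing to 20
`tally` takes the values: 0 → 1 → 2 → 3 → 4 → 5 → 6

Answer: 6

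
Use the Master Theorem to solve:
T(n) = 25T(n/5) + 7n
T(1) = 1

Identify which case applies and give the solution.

a=25, b=5, f(n)=7n. log_5(25) = 2. Since c=1 < 2, Case 1 applies: T(n) = Θ(n^log_b(a)) = O(n^2).

Answer: O(n^2) - Case 1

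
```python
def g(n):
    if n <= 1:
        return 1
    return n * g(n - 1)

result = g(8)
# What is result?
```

g(8) = 8 * 7 * 6 * 5 * 4 * 3 * 2 * 1 = 40320

Answer: 40320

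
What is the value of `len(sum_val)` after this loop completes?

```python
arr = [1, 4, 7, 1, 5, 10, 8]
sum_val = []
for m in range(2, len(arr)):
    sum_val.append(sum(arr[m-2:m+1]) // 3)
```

Number of 3-element averages
`sum_val` takes the values: [] → [4] → [4, 4] → [4, 4, 4] → [4, 4, 4, 5] → [4, 4, 4, 5, 7]
So `len(sum_val)` = 5

Answer: 5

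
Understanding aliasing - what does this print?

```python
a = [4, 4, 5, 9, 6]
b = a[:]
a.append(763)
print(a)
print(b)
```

Key concept: slice [:] creates copy.
Step by step:
`a = [4, 4, 5, 9, 6]` → a = [4, 4, 5, 9, 6]
`b = a[:]` → b = [4, 4, 5, 9, 6]
`a.append(763)` → a = [4, 4, 5, 9, 6, 763]
`print(a)` → prints [4, 4, 5, 9, 6, 763]
`print(b)` → prints [4, 4, 5, 9, 6]

Answer:
[4, 4, 5, 9, 6, 763]
[4, 4, 5, 9, 6]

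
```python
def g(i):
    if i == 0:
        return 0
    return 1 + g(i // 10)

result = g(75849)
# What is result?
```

Count of digits of 75849: 5

Answer: 5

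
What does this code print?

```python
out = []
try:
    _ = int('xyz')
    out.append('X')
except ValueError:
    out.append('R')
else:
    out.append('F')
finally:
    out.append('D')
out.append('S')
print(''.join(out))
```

Execution trace: 'R' (except ValueError) → 'D' (finally) → 'S' (after the try/except). Output: RDS

Answer: RDS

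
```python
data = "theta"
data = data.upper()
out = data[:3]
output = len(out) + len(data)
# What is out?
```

Trace:
`data = "theta"` → data = 'theta'
`data = data.upper()` → data = 'THETA'
`out = data[:3]` → out = 'THE'
`output = len(out) + len(data)` → output = 8
So out = 'THE'

Answer: 'THE'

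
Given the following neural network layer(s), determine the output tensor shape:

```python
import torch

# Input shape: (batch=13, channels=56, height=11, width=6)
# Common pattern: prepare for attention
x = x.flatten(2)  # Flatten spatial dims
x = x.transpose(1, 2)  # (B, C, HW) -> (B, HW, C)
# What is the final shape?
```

Input: (13, 56, 11, 6) -> after flatten(2): (13, 56, 66) -> Output: (13, 66, 56)

Answer: (13, 66, 56)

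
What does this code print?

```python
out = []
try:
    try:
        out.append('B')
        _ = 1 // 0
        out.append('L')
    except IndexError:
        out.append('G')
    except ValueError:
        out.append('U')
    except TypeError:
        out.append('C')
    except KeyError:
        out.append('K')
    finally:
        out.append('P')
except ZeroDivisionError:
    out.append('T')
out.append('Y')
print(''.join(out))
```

Execution trace: 'B' (try body) → 'P' (finally) → 'T' (outer except ZeroDivisionError) → 'Y' (after the try/except). Output: BPTY

Answer: BPTY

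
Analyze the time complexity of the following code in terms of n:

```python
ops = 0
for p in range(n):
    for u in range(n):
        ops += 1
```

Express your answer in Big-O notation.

Each loop level contributes: n × n. Multiplying the contributions gives O(n^2).

Answer: O(n^2)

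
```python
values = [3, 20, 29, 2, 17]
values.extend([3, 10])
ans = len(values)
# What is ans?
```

Trace:
`values = [3, 20, 29, 2, 17]` → values = [3, 20, 29, 2, 17]
`values.extend([3, 10])` → values = [3, 20, 29, 2, 17, 3, 10]
`ans = len(values)` → ans = 7
So ans = 7

Answer: 7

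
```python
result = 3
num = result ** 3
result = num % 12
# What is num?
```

Trace:
`result = 3` → result = 3
`num = result ** 3` → num = 27
`result = num % 12` → result = 3
So num = 27

Answer: 27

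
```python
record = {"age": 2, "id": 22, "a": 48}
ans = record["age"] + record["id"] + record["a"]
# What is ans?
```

Trace:
`record = {"age": 2, "id": 22, "a": 48}` → record = {'age': 2, 'id': 22, 'a': 48}
`ans = record["age"] + record["id"] + record["a"]` → ans = 72
So ans = 72

Answer: 72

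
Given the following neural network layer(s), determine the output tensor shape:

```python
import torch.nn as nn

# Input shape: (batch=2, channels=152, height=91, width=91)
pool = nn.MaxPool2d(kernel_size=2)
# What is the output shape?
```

Input: (2, 152, 91, 91) -> Output: (2, 152, 45, 45)

Answer: (2, 152, 45, 45)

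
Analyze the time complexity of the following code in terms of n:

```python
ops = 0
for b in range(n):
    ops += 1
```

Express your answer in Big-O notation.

Each loop level contributes: n. Multiplying the contributions gives O(n).

Answer: O(n)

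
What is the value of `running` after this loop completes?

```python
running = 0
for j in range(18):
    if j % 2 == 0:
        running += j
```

Sum of even numbers 0 to 17
`running` takes the values: 0 → 2 → 6 → 12 → 20 → 30 → 42 → 56 → 72

Answer: 72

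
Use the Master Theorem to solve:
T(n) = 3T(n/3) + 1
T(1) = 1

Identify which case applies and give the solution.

a=3, b=3, f(n)=1. log_3(3) = 1. Since c=0 < 1, Case 1 applies: T(n) = Θ(n^log_b(a)) = O(n).

Answer: O(n) - Case 1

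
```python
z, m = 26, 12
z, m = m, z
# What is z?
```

Trace:
`z, m = 26, 12` → z = 26; m = 12
`z, m = m, z` → z = 12; m = 26
So z = 12

Answer: 12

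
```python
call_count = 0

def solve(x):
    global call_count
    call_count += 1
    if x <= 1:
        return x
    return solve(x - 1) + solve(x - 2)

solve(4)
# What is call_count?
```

Calls(x) = 1 + Calls(x-1) + Calls(x-2); Calls(0)=Calls(1)=1. For x=4 this gives 9.

Answer: 9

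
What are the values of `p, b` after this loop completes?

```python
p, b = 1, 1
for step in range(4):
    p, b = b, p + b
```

Fibonacci: after 4 iterations
`p, b` takes the values: (1, 1) → (1, 2) → (2, 3) → (3, 5) → (5, 8)

Answer: 5, 8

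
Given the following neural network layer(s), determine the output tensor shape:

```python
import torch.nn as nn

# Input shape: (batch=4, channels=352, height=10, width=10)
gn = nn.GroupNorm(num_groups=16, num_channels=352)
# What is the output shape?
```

Input: (4, 352, 10, 10) -> Output: (4, 352, 10, 10)

Answer: (4, 352, 10, 10)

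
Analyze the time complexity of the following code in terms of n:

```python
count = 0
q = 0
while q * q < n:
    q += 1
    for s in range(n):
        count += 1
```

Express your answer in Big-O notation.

Each loop level contributes: √n × n. Multiplying the contributions gives O(n√n).

Answer: O(n√n)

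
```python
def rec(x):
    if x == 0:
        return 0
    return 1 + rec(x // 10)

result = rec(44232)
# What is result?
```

Count of digits of 44232: 5

Answer: 5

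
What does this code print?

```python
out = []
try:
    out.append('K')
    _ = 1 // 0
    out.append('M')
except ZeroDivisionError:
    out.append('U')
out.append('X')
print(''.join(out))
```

Execution trace: 'K' (try body) → 'U' (except ZeroDivisionError) → 'X' (after the try/except). Output: KUX

Answer: KUX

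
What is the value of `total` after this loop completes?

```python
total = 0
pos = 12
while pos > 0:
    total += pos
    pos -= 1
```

Sum 12 down to 1
`total` takes the values: 0 → 12 → 23 → 33 → 42 → 50 → 57 → 63 → 68 → 72 → 75 → 77 → 78

Answer: 78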